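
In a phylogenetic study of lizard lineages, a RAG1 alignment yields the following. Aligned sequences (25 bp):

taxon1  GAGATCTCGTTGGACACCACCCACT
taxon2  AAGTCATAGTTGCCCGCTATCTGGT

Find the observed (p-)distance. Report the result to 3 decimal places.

0.520

The sequences differ at 13 of 25 positions.
p = 13/25 = 0.520.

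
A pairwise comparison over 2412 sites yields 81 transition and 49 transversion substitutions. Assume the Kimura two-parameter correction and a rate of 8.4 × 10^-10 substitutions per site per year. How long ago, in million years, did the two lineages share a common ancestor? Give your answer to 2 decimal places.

P = 81/2412 ≈ 0.033582 and Q = 49/2412 ≈ 0.020315.
Under the Kimura two-parameter model, d = −½ ln(1 − 2P − Q) − ¼ ln(1 − 2Q).
1 − 2P − Q = 0.912521, giving −½ ln(0.912521) = 0.045772.
1 − 2Q = 0.95937, giving −¼ ln(0.95937) = 0.010370.
d = 0.045772 + 0.010370 = 0.056142.
Under a molecular clock d = 2μt, so t = d/(2μ) = 0.056142 / (2 × 8.4 × 10^-10) = 33.42 million years.

33.42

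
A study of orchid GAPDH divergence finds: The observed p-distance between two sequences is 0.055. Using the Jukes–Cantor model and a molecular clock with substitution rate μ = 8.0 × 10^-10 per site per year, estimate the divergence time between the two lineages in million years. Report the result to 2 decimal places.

d = −(3/4) ln(1 − 4p/3) = −0.75 ln(1 − 0.073333) = −0.75 ln(0.926667)
  = −0.75 × (-0.076161) = 0.057121 substitutions/site.
Under a molecular clock d = 2μt, so t = d/(2μ) = 0.057121 / (2 × 8.0 × 10^-10) = 35.70 million years.

35.70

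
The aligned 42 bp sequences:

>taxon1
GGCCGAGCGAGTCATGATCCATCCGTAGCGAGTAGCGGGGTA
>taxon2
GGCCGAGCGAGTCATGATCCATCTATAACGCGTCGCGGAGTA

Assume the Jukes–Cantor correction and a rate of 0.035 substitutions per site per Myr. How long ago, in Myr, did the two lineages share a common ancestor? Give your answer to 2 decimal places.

The sequences differ at 6 of 42 sites (24, 25, 28, 31, 34, 39), so p = 6/42 ≈ 0.142857.
d = −(3/4) ln(1 − 4p/3) = −0.75 ln(1 − 0.190476) = −0.75 ln(0.809524)
  = −0.75 × (-0.211309) = 0.158482 substitutions/site.
Under a molecular clock d = 2μt, so t = d/(2μ) = 0.158482 / (2 × 0.035) = 2.26 Myr.

2.26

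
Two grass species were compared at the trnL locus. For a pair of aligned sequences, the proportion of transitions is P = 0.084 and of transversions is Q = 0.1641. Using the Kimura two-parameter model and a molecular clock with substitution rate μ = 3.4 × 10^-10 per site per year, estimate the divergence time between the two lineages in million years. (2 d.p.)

443.03

Under the Kimura two-parameter model, d = −½ ln(1 − 2P − Q) − ¼ ln(1 − 2Q).
1 − 2P − Q = 0.6679, giving −½ ln(0.6679) = 0.201808.
1 − 2Q = 0.6718, giving −¼ ln(0.6718) = 0.099449.
d = 0.201808 + 0.099449 = 0.301257.
Under a molecular clock d = 2μt, so t = d/(2μ) = 0.301257 / (2 × 3.4 × 10^-10) = 443.03 million years.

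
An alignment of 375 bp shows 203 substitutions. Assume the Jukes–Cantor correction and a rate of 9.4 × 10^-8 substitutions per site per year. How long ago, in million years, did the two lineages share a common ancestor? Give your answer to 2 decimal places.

5.10

p = 203/375 ≈ 0.541333.
d = −(3/4) ln(1 − 4p/3) = −0.75 ln(1 − 0.721777) = −0.75 ln(0.278223)
  = −0.75 × (-1.279332) = 0.959499 substitutions/site.
Under a molecular clock d = 2μt, so t = d/(2μ) = 0.959499 / (2 × 9.4 × 10^-8) = 5.10 million years.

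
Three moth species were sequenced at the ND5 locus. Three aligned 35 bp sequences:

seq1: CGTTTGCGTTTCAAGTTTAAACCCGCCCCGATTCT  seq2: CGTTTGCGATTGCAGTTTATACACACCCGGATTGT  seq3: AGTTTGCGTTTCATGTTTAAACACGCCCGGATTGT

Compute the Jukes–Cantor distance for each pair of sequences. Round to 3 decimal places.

d(seq1,seq2) = 0.273, d(seq1,seq3) = 0.158, d(seq2,seq3) = 0.233

seq1–seq2: 8/35 sites differ → p ≈ 0.228571, d = −0.75 ln(1 − 0.304761) = 0.272625 ≈ 0.273.
seq1–seq3: 5/35 sites differ → p ≈ 0.142857, d = −0.75 ln(1 − 0.190476) = 0.158482 ≈ 0.158.
seq2–seq3: 7/35 sites differ → p = 0.2, d = −0.75 ln(1 − 0.266667) = 0.232617 ≈ 0.233.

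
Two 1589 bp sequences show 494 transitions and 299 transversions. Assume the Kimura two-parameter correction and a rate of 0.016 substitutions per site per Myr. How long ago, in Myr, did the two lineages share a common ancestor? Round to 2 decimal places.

P = 494/1589 ≈ 0.310887 and Q = 299/1589 ≈ 0.188169.
Under the Kimura two-parameter model, d = −½ ln(1 − 2P − Q) − ¼ ln(1 − 2Q).
1 − 2P − Q = 0.190057, giving −½ ln(0.190057) = 0.830216.
1 − 2Q = 0.623662, giving −¼ ln(0.623662) = 0.118037.
d = 0.830216 + 0.118037 = 0.948253.
Under a molecular clock d = 2μt, so t = d/(2μ) = 0.948253 / (2 × 0.016) = 29.63 Myr.

29.63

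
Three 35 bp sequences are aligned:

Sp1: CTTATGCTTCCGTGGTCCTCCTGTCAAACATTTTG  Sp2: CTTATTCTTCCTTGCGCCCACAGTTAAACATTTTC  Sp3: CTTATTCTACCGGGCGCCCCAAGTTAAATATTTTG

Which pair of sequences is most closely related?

Sp1–Sp2: 9/35 differ, p = 0.257, d = 0.315.
Sp1–Sp3: 10/35 differ, p = 0.286, d = 0.360.
Sp2–Sp3: 7/35 differ, p = 0.200, d = 0.233.
The smallest distance is between Sp2 and Sp3.

Sp2 and Sp3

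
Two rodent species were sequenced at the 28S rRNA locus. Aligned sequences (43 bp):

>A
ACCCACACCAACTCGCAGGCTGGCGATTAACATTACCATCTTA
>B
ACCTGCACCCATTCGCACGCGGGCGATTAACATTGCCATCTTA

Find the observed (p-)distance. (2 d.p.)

The sequences differ at 7 of 43 positions (sites 4, 5, 10, 12, 18, 21, 35).
p = 7/43 = 0.162790… ≈ 0.16 (to 2 d.p.).

0.16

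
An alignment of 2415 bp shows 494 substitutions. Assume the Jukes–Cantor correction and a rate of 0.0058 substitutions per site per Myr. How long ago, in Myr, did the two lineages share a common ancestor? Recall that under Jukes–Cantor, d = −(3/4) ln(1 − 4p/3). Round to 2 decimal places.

20.59

p = 494/2415 ≈ 0.204555.
d = −(3/4) ln(1 − 4p/3) = −0.75 ln(1 − 0.27274) = −0.75 ln(0.72726)
  = −0.75 × (-0.318471) = 0.238853 substitutions/site.
Under a molecular clock d = 2μt, so t = d/(2μ) = 0.238853 / (2 × 0.0058) = 20.59 Myr.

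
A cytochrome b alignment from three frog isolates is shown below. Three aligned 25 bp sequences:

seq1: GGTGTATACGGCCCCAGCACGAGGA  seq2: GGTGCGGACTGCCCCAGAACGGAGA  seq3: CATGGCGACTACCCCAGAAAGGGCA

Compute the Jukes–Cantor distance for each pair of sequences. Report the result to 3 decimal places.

d(seq1,seq2) = 0.351, d(seq1,seq3) = 0.663, d(seq2,seq3) = 0.417

seq1–seq2: 7/25 sites differ → p = 0.28, d = −0.75 ln(1 − 0.373333) = 0.350505 ≈ 0.351.
seq1–seq3: 11/25 sites differ → p = 0.44, d = −0.75 ln(1 − 0.586667) = 0.662626 ≈ 0.663.
seq2–seq3: 8/25 sites differ → p = 0.32, d = −0.75 ln(1 − 0.426667) = 0.417216 ≈ 0.417.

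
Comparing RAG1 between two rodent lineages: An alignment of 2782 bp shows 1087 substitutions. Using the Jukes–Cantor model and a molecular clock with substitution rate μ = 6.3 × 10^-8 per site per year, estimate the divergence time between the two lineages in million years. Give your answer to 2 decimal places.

4.38

p = 1087/2782 ≈ 0.390726.
d = −(3/4) ln(1 − 4p/3) = −0.75 ln(1 − 0.520968) = −0.75 ln(0.479032)
  = −0.75 × (-0.735988) = 0.551991 substitutions/site.
Under a molecular clock d = 2μt, so t = d/(2μ) = 0.551991 / (2 × 6.3 × 10^-8) = 4.38 million years.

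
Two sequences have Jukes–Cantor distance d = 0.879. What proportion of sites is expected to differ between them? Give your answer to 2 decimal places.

0.52

p = (3/4)(1 − e^(−4d/3)) = 0.75 × (1 − e^(-1.172)) = 0.75 × (1 − 0.309747) = 0.517690.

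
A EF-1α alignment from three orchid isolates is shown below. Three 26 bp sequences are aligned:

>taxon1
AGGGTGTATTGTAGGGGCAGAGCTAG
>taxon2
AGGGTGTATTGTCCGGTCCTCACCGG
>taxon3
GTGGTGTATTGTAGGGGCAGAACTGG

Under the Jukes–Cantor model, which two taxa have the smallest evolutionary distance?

taxon1 and taxon3

taxon1–taxon2: 9/26 differ, p = 0.346, d = 0.464.
taxon1–taxon3: 4/26 differ, p = 0.154, d = 0.172.
taxon2–taxon3: 9/26 differ, p = 0.346, d = 0.464.
The smallest distance is between taxon1 and taxon3.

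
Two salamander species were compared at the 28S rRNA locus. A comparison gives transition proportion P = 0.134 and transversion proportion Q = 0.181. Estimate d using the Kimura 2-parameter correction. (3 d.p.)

Under the Kimura two-parameter model, d = −½ ln(1 − 2P − Q) − ¼ ln(1 − 2Q).
1 − 2P − Q = 0.551, giving −½ ln(0.551) = 0.298010.
1 − 2Q = 0.638, giving −¼ ln(0.638) = 0.112354.
d = 0.298010 + 0.112354 = 0.410364.

0.410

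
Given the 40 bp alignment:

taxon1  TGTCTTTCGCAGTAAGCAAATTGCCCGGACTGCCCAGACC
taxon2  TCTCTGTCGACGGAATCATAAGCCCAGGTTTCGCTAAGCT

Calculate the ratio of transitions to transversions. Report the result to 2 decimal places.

Transitions are A↔G and C↔T; transversions are all other mismatches.
Transitions: 5. Transversions: 14.
R = 5/14 = 0.357142… ≈ 0.36 (to 2 d.p.).

0.36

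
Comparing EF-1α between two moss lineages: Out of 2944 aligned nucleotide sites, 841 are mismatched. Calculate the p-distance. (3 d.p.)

0.286

p = 841/2944 = 0.285665… ≈ 0.286 (to 3 d.p.).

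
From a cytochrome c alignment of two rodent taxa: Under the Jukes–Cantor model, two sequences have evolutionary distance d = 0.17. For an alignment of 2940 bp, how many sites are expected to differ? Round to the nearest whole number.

Invert JC69: p = (3/4)(1 − e^(−4d/3)) = 0.75 × (1 − e^(-0.226667)) = 0.75 × (1 − 0.797186) = 0.152111.
Expected differing sites = pL ≈ 0.152111 × 2940 = 447.20634 ≈ 447.

447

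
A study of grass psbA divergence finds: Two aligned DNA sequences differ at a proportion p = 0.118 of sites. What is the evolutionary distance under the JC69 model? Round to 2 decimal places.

d = −(3/4) ln(1 − 4p/3) = −0.75 ln(1 − 0.157333) = −0.75 ln(0.842667)
  = −0.75 × (-0.171183) = 0.128387 substitutions/site.

0.13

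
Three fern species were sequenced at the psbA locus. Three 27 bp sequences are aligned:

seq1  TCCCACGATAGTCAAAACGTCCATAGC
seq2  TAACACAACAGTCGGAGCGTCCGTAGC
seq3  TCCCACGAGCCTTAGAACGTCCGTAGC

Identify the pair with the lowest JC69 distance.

seq1 and seq3

seq1–seq2: 8/27 differ, p = 0.296, d = 0.377.
seq1–seq3: 6/27 differ, p = 0.222, d = 0.264.
seq2–seq3: 9/27 differ, p = 0.333, d = 0.441.
The smallest distance is between seq1 and seq3.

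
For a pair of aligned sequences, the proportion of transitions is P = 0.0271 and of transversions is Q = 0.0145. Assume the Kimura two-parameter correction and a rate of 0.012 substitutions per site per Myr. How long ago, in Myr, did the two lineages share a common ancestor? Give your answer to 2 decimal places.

1.79

Under the Kimura two-parameter model, d = −½ ln(1 − 2P − Q) − ¼ ln(1 − 2Q).
1 − 2P − Q = 0.9313, giving −½ ln(0.9313) = 0.035587.
1 − 2Q = 0.971, giving −¼ ln(0.971) = 0.007357.
d = 0.035587 + 0.007357 = 0.042944.
Under a molecular clock d = 2μt, so t = d/(2μ) = 0.042944 / (2 × 0.012) = 1.79 Myr.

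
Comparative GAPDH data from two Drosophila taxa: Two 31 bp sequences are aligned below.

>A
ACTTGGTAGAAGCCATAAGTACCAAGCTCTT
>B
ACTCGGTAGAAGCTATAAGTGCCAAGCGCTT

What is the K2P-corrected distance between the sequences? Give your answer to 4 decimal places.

Of 31 sites, 3 differences are transitions and 1 are transversions, so P = 3/31 ≈ 0.096774 and Q = 1/31 ≈ 0.032258.
Under the Kimura two-parameter model, d = −½ ln(1 − 2P − Q) − ¼ ln(1 − 2Q).
1 − 2P − Q = 0.774194, giving −½ ln(0.774194) = 0.127966.
1 − 2Q = 0.935484, giving −¼ ln(0.935484) = 0.016673.
d = 0.127966 + 0.016673 = 0.144639.

0.1446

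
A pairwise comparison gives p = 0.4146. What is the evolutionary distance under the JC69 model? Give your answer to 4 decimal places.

0.6036

d = −(3/4) ln(1 − 4p/3) = −0.75 ln(1 − 0.5528) = −0.75 ln(0.4472)
  = −0.75 × (-0.804749) = 0.603562 substitutions/site.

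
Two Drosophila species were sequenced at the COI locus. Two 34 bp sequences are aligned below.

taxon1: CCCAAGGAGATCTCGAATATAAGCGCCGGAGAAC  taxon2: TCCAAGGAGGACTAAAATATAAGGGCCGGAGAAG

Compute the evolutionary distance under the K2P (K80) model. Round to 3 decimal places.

0.241

Of 34 sites, 3 differences are transitions and 4 are transversions, so P = 3/34 ≈ 0.088235 and Q = 4/34 ≈ 0.117647.
Under the Kimura two-parameter model, d = −½ ln(1 − 2P − Q) − ¼ ln(1 − 2Q).
1 − 2P − Q = 0.705883, giving −½ ln(0.705883) = 0.174153.
1 − 2Q = 0.764706, giving −¼ ln(0.764706) = 0.067066.
d = 0.174153 + 0.067066 = 0.241219.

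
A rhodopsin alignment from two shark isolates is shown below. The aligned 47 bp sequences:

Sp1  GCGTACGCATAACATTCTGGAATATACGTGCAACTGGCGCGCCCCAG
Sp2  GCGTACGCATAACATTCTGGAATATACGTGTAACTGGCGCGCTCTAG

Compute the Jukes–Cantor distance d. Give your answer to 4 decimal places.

0.0667

The sequences differ at 3 of 47 sites (31, 43, 45), so p = 3/47 ≈ 0.06383.
d = −(3/4) ln(1 − 4p/3) = −0.75 ln(1 − 0.085107) = −0.75 ln(0.914893)
  = −0.75 × (-0.088948) = 0.066711 substitutions/site.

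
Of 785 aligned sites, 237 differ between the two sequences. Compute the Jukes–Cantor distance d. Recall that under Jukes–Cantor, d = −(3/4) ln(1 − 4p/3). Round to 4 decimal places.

p = 237/785 ≈ 0.301911.
d = −(3/4) ln(1 − 4p/3) = −0.75 ln(1 − 0.402548) = −0.75 ln(0.597452)
  = −0.75 × (-0.515081) = 0.386311 substitutions/site.

0.3863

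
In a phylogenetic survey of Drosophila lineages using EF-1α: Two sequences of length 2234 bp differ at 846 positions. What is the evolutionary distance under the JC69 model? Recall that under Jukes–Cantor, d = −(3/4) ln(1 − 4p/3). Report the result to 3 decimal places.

p = 846/2234 ≈ 0.378693.
d = −(3/4) ln(1 − 4p/3) = −0.75 ln(1 − 0.504924) = −0.75 ln(0.495076)
  = −0.75 × (-0.703044) = 0.527283 substitutions/site.

0.527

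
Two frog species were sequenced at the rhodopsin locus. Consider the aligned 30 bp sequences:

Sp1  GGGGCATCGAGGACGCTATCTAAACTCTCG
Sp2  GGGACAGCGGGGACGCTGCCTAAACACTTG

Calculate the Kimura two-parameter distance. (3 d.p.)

0.291

Of 30 sites, 5 differences are transitions and 2 are transversions, so P = 5/30 ≈ 0.166667 and Q = 2/30 ≈ 0.066667.
Under the Kimura two-parameter model, d = −½ ln(1 − 2P − Q) − ¼ ln(1 − 2Q).
1 − 2P − Q = 0.599999, giving −½ ln(0.599999) = 0.255414.
1 − 2Q = 0.866666, giving −¼ ln(0.866666) = 0.035775.
d = 0.255414 + 0.035775 = 0.291189.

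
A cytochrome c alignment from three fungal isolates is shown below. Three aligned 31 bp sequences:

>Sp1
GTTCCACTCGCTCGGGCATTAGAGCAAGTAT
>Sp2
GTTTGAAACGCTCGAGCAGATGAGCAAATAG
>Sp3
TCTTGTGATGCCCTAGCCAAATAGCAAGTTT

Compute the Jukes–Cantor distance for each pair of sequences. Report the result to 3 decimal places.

Sp1–Sp2: 10/31 sites differ → p ≈ 0.322581, d = −0.75 ln(1 − 0.430108) = 0.421731 ≈ 0.422.
Sp1–Sp3: 16/31 sites differ → p ≈ 0.516129, d = −0.75 ln(1 − 0.688172) = 0.873978 ≈ 0.874.
Sp2–Sp3: 14/31 sites differ → p ≈ 0.451613, d = −0.75 ln(1 − 0.602151) = 0.691262 ≈ 0.691.

d(Sp1,Sp2) = 0.422, d(Sp1,Sp3) = 0.874, d(Sp2,Sp3) = 0.691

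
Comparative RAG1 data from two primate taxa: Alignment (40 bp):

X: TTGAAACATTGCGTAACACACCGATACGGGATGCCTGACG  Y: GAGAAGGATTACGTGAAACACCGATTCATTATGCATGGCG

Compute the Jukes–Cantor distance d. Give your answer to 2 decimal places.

The sequences differ at 13 of 40 sites, so p = 13/40 = 0.325.
d = −(3/4) ln(1 − 4p/3) = −0.75 ln(1 − 0.433333) = −0.75 ln(0.566667)
  = −0.75 × (-0.567983) = 0.425987 substitutions/site.

0.43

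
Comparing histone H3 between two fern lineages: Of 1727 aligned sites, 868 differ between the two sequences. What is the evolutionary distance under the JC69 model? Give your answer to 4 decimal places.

p = 868/1727 ≈ 0.502606.
d = −(3/4) ln(1 − 4p/3) = −0.75 ln(1 − 0.670141) = −0.75 ln(0.329859)
  = −0.75 × (-1.109090) = 0.831818 substitutions/site.

0.8318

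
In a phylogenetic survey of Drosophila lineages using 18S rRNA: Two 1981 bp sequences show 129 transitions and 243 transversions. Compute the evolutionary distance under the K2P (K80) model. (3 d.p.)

P = 129/1981 ≈ 0.065119 and Q = 243/1981 ≈ 0.122665.
Under the Kimura two-parameter model, d = −½ ln(1 − 2P − Q) − ¼ ln(1 − 2Q).
1 − 2P − Q = 0.747097, giving −½ ln(0.747097) = 0.145780.
1 − 2Q = 0.75467, giving −¼ ln(0.75467) = 0.070369.
d = 0.145780 + 0.070369 = 0.216149.

0.216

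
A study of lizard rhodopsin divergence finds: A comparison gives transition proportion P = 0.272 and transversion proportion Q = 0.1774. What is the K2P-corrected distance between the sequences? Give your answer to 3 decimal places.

Under the Kimura two-parameter model, d = −½ ln(1 − 2P − Q) − ¼ ln(1 − 2Q).
1 − 2P − Q = 0.2786, giving −½ ln(0.2786) = 0.638989.
1 − 2Q = 0.6452, giving −¼ ln(0.6452) = 0.109549.
d = 0.638989 + 0.109549 = 0.748538.

0.749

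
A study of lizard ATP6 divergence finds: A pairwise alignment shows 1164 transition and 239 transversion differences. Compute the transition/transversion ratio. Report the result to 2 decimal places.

4.87

R = 1164/239 = 4.870292… ≈ 4.87 (to 2 d.p.).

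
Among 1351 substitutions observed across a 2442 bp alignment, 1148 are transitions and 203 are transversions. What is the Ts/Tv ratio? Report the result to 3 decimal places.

R = 1148/203 = 5.655172… ≈ 5.655 (to 3 d.p.).

5.655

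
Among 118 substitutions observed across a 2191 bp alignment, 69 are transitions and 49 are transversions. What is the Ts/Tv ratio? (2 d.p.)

R = 69/49 = 1.408163… ≈ 1.41 (to 2 d.p.).

1.41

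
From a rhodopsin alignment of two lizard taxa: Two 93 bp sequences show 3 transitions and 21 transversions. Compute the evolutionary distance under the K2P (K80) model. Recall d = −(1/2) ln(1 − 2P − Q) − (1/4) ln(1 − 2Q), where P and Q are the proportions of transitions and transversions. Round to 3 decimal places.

0.322

P = 3/93 ≈ 0.032258 and Q = 21/93 ≈ 0.225806.
Under the Kimura two-parameter model, d = −½ ln(1 − 2P − Q) − ¼ ln(1 − 2Q).
1 − 2P − Q = 0.709678, giving −½ ln(0.709678) = 0.171472.
1 − 2Q = 0.548388, giving −¼ ln(0.548388) = 0.150193.
d = 0.171472 + 0.150193 = 0.321665.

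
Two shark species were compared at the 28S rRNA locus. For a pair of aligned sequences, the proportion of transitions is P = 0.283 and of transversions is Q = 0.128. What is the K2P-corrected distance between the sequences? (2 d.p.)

Under the Kimura two-parameter model, d = −½ ln(1 − 2P − Q) − ¼ ln(1 − 2Q).
1 − 2P − Q = 0.306, giving −½ ln(0.306) = 0.592085.
1 − 2Q = 0.744, giving −¼ ln(0.744) = 0.073929.
d = 0.592085 + 0.073929 = 0.666014.

0.67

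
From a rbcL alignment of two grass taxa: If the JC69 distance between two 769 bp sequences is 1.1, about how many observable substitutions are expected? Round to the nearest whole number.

Invert JC69: p = (3/4)(1 − e^(−4d/3)) = 0.75 × (1 − e^(-1.466667)) = 0.75 × (1 − 0.230693) = 0.576980.
Expected differing sites = pL ≈ 0.576980 × 769 = 443.69762 ≈ 444.

444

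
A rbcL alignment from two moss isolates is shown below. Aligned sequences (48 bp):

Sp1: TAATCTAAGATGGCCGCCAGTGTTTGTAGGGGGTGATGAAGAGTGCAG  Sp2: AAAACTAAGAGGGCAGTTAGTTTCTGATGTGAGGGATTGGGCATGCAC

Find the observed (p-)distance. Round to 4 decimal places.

The sequences differ at 19 of 48 positions.
p = 19/48 = 0.395833… ≈ 0.3958 (to 4 d.p.).

0.3958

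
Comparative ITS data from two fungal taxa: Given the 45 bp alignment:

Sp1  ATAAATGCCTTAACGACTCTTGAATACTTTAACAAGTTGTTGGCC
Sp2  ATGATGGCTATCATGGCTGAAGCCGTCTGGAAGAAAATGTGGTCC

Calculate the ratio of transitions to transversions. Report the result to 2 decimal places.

Transitions are A↔G and C↔T; transversions are all other mismatches.
Transitions: 5. Transversions: 17.
R = 5/17 = 0.294117… ≈ 0.29 (to 2 d.p.).

0.29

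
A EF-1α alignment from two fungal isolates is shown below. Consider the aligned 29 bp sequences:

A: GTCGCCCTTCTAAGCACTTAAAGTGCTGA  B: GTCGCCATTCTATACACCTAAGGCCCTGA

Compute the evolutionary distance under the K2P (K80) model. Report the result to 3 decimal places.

0.296

Of 29 sites, 4 differences are transitions and 3 are transversions, so P = 4/29 ≈ 0.137931 and Q = 3/29 ≈ 0.103448.
Under the Kimura two-parameter model, d = −½ ln(1 − 2P − Q) − ¼ ln(1 − 2Q).
1 − 2P − Q = 0.62069, giving −½ ln(0.62069) = 0.238462.
1 − 2Q = 0.793104, giving −¼ ln(0.793104) = 0.057950.
d = 0.238462 + 0.057950 = 0.296412.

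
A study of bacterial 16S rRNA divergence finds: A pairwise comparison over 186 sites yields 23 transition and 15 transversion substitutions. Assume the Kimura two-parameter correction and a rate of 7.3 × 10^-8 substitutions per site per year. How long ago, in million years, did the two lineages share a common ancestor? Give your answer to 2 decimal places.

P = 23/186 ≈ 0.123656 and Q = 15/186 ≈ 0.080645.
Under the Kimura two-parameter model, d = −½ ln(1 − 2P − Q) − ¼ ln(1 − 2Q).
1 − 2P − Q = 0.672043, giving −½ ln(0.672043) = 0.198716.
1 − 2Q = 0.83871, giving −¼ ln(0.83871) = 0.043973.
d = 0.198716 + 0.043973 = 0.242689.
Under a molecular clock d = 2μt, so t = d/(2μ) = 0.242689 / (2 × 7.3 × 10^-8) = 1.66 million years.

1.66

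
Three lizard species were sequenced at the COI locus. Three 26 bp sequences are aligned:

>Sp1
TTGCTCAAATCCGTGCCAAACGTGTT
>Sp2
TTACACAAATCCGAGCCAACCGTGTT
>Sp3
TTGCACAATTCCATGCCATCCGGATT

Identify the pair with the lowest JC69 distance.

Sp1–Sp2: 4/26 differ, p = 0.154, d = 0.172.
Sp1–Sp3: 7/26 differ, p = 0.269, d = 0.334.
Sp2–Sp3: 7/26 differ, p = 0.269, d = 0.334.
The smallest distance is between Sp1 and Sp2.

Sp1 and Sp2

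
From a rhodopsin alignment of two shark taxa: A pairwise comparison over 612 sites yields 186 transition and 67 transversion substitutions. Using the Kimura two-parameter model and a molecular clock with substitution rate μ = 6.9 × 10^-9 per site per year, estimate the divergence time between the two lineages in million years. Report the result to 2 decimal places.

P = 186/612 ≈ 0.303922 and Q = 67/612 ≈ 0.109477.
Under the Kimura two-parameter model, d = −½ ln(1 − 2P − Q) − ¼ ln(1 − 2Q).
1 − 2P − Q = 0.282679, giving −½ ln(0.282679) = 0.631722.
1 − 2Q = 0.781046, giving −¼ ln(0.781046) = 0.061780.
d = 0.631722 + 0.061780 = 0.693502.
Under a molecular clock d = 2μt, so t = d/(2μ) = 0.693502 / (2 × 6.9 × 10^-9) = 50.25 million years.

50.25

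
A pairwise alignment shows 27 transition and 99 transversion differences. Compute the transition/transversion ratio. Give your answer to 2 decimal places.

0.27

R = 27/99 = 0.272727… ≈ 0.27 (to 2 d.p.).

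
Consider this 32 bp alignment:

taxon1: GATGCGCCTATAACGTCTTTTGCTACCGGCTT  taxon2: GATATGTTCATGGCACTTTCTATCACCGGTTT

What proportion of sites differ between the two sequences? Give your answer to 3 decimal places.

0.469

The sequences differ at 15 of 32 positions.
p = 15/32 = 0.46875 ≈ 0.469 (to 3 d.p.).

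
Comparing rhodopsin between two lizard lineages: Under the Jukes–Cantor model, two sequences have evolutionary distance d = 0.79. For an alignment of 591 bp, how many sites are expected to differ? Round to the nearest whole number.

Invert JC69: p = (3/4)(1 − e^(−4d/3)) = 0.75 × (1 − e^(-1.053333)) = 0.75 × (1 − 0.348773) = 0.488420.
Expected differing sites = pL ≈ 0.488420 × 591 = 288.65622 ≈ 289.

289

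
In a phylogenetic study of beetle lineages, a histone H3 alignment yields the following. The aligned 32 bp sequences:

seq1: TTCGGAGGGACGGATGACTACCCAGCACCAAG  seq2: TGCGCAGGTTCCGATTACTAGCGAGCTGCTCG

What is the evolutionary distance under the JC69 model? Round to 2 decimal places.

The sequences differ at 12 of 32 sites, so p = 12/32 = 0.375.
d = −(3/4) ln(1 − 4p/3) = −0.75 ln(1 − 0.5) = −0.75 ln(0.5)
  = −0.75 × (-0.693147) = 0.519860 substitutions/site.

0.52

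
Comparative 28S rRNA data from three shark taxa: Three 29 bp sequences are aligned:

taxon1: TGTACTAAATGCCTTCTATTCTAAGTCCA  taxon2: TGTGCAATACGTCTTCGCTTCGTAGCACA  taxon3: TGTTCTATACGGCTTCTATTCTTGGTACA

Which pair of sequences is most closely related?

taxon1 and taxon3

taxon1–taxon2: 11/29 differ, p = 0.379, d = 0.529.
taxon1–taxon3: 7/29 differ, p = 0.241, d = 0.291.
taxon2–taxon3: 8/29 differ, p = 0.276, d = 0.344.
The smallest distance is between taxon1 and taxon3.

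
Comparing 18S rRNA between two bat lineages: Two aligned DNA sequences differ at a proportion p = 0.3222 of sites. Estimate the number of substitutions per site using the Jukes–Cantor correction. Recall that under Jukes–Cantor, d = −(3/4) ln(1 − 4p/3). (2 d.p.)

0.42

d = −(3/4) ln(1 − 4p/3) = −0.75 ln(1 − 0.4296) = −0.75 ln(0.5704)
  = −0.75 × (-0.561417) = 0.421063 substitutions/site.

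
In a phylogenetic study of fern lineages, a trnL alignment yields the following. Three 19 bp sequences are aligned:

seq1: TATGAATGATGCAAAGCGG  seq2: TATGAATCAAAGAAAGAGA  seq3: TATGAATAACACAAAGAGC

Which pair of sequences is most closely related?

seq2 and seq3

seq1–seq2: 6/19 differ, p = 0.316, d = 0.410.
seq1–seq3: 5/19 differ, p = 0.263, d = 0.324.
seq2–seq3: 4/19 differ, p = 0.211, d = 0.247.
The smallest distance is between seq2 and seq3.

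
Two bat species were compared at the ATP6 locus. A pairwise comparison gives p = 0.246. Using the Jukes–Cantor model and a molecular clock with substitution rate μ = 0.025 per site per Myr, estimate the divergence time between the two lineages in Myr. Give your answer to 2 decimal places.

5.96

d = −(3/4) ln(1 − 4p/3) = −0.75 ln(1 − 0.328) = −0.75 ln(0.672)
  = −0.75 × (-0.397497) = 0.298123 substitutions/site.
Under a molecular clock d = 2μt, so t = d/(2μ) = 0.298123 / (2 × 0.025) = 5.96 Myr.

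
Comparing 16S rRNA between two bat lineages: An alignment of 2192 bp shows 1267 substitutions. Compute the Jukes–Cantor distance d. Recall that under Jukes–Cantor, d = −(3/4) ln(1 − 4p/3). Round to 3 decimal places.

p = 1267/2192 ≈ 0.578011.
d = −(3/4) ln(1 − 4p/3) = −0.75 ln(1 − 0.770681) = −0.75 ln(0.229319)
  = −0.75 × (-1.472641) = 1.104481 substitutions/site.

1.104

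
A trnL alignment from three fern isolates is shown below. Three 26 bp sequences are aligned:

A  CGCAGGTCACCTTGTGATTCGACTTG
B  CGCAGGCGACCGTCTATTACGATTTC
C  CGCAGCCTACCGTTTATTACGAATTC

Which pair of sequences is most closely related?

B and C

A–B: 9/26 differ, p = 0.346, d = 0.464.
A–C: 10/26 differ, p = 0.385, d = 0.539.
B–C: 4/26 differ, p = 0.154, d = 0.172.
The smallest distance is between B and C.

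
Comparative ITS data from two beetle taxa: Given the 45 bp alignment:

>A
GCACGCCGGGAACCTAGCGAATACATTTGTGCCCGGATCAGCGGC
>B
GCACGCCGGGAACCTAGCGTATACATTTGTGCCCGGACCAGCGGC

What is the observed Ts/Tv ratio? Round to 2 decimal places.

1.00

Transitions are A↔G and C↔T; transversions are all other mismatches.
Transitions: 1. Transversions: 1.
R = 1/1 = 1.00.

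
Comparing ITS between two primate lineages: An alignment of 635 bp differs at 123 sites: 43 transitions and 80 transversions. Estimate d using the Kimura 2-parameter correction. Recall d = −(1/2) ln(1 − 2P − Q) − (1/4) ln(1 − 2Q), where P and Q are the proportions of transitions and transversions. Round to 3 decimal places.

0.224

P = 43/635 ≈ 0.067717 and Q = 80/635 ≈ 0.125984.
Under the Kimura two-parameter model, d = −½ ln(1 − 2P − Q) − ¼ ln(1 − 2Q).
1 − 2P − Q = 0.738582, giving −½ ln(0.738582) = 0.151512.
1 − 2Q = 0.748032, giving −¼ ln(0.748032) = 0.072577.
d = 0.151512 + 0.072577 = 0.224089.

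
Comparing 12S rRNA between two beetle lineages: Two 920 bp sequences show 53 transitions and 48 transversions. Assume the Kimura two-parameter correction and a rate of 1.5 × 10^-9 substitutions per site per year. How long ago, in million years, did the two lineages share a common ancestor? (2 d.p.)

39.72

P = 53/920 ≈ 0.057609 and Q = 48/920 ≈ 0.052174.
Under the Kimura two-parameter model, d = −½ ln(1 − 2P − Q) − ¼ ln(1 − 2Q).
1 − 2P − Q = 0.832608, giving −½ ln(0.832608) = 0.091596.
1 − 2Q = 0.895652, giving −¼ ln(0.895652) = 0.027551.
d = 0.091596 + 0.027551 = 0.119147.
Under a molecular clock d = 2μt, so t = d/(2μ) = 0.119147 / (2 × 1.5 × 10^-9) = 39.72 million years.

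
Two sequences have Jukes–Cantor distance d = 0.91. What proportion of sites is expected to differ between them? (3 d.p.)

p = (3/4)(1 − e^(−4d/3)) = 0.75 × (1 − e^(-1.213333)) = 0.75 × (1 − 0.297205) = 0.527096.

0.527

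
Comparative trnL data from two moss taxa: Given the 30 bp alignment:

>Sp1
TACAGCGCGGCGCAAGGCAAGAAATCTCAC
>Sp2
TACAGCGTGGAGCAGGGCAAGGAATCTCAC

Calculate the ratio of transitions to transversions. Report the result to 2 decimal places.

Transitions are A↔G and C↔T; transversions are all other mismatches.
Transitions: 3. Transversions: 1.
R = 3/1 = 3.00.

3.00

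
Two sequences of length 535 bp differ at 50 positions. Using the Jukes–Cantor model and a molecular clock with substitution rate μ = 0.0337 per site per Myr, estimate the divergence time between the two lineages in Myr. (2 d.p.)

1.48

p = 50/535 ≈ 0.093458.
d = −(3/4) ln(1 − 4p/3) = −0.75 ln(1 − 0.124611) = −0.75 ln(0.875389)
  = −0.75 × (-0.133087) = 0.099815 substitutions/site.
Under a molecular clock d = 2μt, so t = d/(2μ) = 0.099815 / (2 × 0.0337) = 1.48 Myr.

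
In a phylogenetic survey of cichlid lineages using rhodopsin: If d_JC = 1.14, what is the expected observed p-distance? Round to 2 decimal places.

p = (3/4)(1 − e^(−4d/3)) = 0.75 × (1 − e^(-1.52)) = 0.75 × (1 − 0.218712) = 0.585966.

0.59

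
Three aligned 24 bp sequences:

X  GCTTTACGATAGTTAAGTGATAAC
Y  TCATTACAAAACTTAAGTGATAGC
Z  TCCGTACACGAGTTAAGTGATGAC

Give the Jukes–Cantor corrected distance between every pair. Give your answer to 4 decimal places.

X–Y: 6/24 sites differ → p = 0.25, d = −0.75 ln(1 − 0.333333) = 0.304098 ≈ 0.3041.
X–Z: 7/24 sites differ → p ≈ 0.291667, d = −0.75 ln(1 − 0.388889) = 0.369358 ≈ 0.3694.
Y–Z: 7/24 sites differ → p ≈ 0.291667, d = −0.75 ln(1 − 0.388889) = 0.369358 ≈ 0.3694.

d(X,Y) = 0.3041, d(X,Z) = 0.3694, d(Y,Z) = 0.3694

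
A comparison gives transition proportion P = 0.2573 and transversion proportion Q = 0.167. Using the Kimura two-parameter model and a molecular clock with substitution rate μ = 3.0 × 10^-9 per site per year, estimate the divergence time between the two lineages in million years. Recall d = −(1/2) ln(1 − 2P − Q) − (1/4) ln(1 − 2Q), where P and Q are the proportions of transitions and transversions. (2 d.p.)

Under the Kimura two-parameter model, d = −½ ln(1 − 2P − Q) − ¼ ln(1 − 2Q).
1 − 2P − Q = 0.3184, giving −½ ln(0.3184) = 0.572223.
1 − 2Q = 0.666, giving −¼ ln(0.666) = 0.101616.
d = 0.572223 + 0.101616 = 0.673839.
Under a molecular clock d = 2μt, so t = d/(2μ) = 0.673839 / (2 × 3.0 × 10^-9) = 112.31 million years.

112.31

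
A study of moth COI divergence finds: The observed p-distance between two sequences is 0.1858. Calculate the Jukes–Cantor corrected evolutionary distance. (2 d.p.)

d = −(3/4) ln(1 − 4p/3) = −0.75 ln(1 − 0.247733) = −0.75 ln(0.752267)
  = −0.75 × (-0.284664) = 0.213498 substitutions/site.

0.21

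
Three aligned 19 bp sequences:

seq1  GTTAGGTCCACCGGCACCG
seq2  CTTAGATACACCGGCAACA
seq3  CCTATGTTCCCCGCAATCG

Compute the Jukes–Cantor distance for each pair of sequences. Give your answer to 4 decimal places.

d(seq1,seq2) = 0.3241, d(seq1,seq3) = 0.6181, d(seq2,seq3) = 0.7489

seq1–seq2: 5/19 sites differ → p ≈ 0.263158, d = −0.75 ln(1 − 0.350877) = 0.324100 ≈ 0.3241.
seq1–seq3: 8/19 sites differ → p ≈ 0.421053, d = −0.75 ln(1 − 0.561404) = 0.618132 ≈ 0.6181.
seq2–seq3: 9/19 sites differ → p ≈ 0.473684, d = −0.75 ln(1 − 0.631579) = 0.748897 ≈ 0.7489.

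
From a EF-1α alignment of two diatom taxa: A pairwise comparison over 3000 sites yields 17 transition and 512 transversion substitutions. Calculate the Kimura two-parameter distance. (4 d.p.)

P = 17/3000 ≈ 0.005667 and Q = 512/3000 ≈ 0.170667.
Under the Kimura two-parameter model, d = −½ ln(1 − 2P − Q) − ¼ ln(1 − 2Q).
1 − 2P − Q = 0.817999, giving −½ ln(0.817999) = 0.100447.
1 − 2Q = 0.658666, giving −¼ ln(0.658666) = 0.104385.
d = 0.100447 + 0.104385 = 0.204832.

0.2048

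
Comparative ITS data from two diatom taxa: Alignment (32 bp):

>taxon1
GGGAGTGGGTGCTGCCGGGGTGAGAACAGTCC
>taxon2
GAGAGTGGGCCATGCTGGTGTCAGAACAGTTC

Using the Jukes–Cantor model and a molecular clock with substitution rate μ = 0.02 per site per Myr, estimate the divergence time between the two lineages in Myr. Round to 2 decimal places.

7.60

The sequences differ at 8 of 32 sites (2, 10, 11, 12, 16, 19, 22, 31), so p = 8/32 = 0.25.
d = −(3/4) ln(1 − 4p/3) = −0.75 ln(1 − 0.333333) = −0.75 ln(0.666667)
  = −0.75 × (-0.405465) = 0.304099 substitutions/site.
Under a molecular clock d = 2μt, so t = d/(2μ) = 0.304099 / (2 × 0.02) = 7.60 Myr.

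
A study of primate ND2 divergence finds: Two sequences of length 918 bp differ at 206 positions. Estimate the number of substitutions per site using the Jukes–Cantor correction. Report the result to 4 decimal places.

0.2667

p = 206/918 ≈ 0.224401.
d = −(3/4) ln(1 − 4p/3) = −0.75 ln(1 − 0.299201) = −0.75 ln(0.700799)
  = −0.75 × (-0.355534) = 0.266651 substitutions/site.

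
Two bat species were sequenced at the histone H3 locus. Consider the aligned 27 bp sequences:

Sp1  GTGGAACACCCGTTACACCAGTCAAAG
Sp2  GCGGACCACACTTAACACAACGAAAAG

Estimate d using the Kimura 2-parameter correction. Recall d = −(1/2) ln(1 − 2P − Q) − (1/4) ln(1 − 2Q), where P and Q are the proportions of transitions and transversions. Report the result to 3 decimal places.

0.456

Of 27 sites, 1 differences are transitions and 8 are transversions, so P = 1/27 ≈ 0.037037 and Q = 8/27 ≈ 0.296296.
Under the Kimura two-parameter model, d = −½ ln(1 − 2P − Q) − ¼ ln(1 − 2Q).
1 − 2P − Q = 0.62963, giving −½ ln(0.62963) = 0.231311.
1 − 2Q = 0.407408, giving −¼ ln(0.407408) = 0.224485.
d = 0.231311 + 0.224485 = 0.455796.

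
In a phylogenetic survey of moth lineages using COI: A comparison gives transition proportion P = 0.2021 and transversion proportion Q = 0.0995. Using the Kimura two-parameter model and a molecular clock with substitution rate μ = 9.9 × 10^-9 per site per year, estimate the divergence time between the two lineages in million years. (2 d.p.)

Under the Kimura two-parameter model, d = −½ ln(1 − 2P − Q) − ¼ ln(1 − 2Q).
1 − 2P − Q = 0.4963, giving −½ ln(0.4963) = 0.350287.
1 − 2Q = 0.801, giving −¼ ln(0.801) = 0.055474.
d = 0.350287 + 0.055474 = 0.405761.
Under a molecular clock d = 2μt, so t = d/(2μ) = 0.405761 / (2 × 9.9 × 10^-9) = 20.49 million years.

20.49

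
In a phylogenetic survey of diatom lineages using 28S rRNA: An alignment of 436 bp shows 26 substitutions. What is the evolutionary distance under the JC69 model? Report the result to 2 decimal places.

0.06

p = 26/436 ≈ 0.059633.
d = −(3/4) ln(1 − 4p/3) = −0.75 ln(1 − 0.079511) = −0.75 ln(0.920489)
  = −0.75 × (-0.082850) = 0.062138 substitutions/site.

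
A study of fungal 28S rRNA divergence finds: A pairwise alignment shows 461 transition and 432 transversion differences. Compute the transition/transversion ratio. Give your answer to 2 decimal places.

R = 461/432 = 1.067129… ≈ 1.07 (to 2 d.p.).

1.07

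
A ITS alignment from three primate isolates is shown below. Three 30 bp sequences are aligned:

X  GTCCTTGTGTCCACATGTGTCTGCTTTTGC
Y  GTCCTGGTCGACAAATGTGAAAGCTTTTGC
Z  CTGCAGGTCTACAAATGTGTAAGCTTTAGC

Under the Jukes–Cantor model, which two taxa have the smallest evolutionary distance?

X–Y: 8/30 differ, p = 0.267, d = 0.330.
X–Z: 10/30 differ, p = 0.333, d = 0.441.
Y–Z: 6/30 differ, p = 0.200, d = 0.233.
The smallest distance is between Y and Z.

Y and Z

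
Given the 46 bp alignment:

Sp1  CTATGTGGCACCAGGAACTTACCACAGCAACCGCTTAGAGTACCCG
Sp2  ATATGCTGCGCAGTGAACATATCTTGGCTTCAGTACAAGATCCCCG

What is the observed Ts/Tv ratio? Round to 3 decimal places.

Transitions are A↔G and C↔T; transversions are all other mismatches.
Transitions: 11. Transversions: 11.
R = 11/11 = 1.000.

1.000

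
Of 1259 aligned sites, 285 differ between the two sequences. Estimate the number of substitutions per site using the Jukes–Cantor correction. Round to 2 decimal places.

p = 285/1259 ≈ 0.22637.
d = −(3/4) ln(1 − 4p/3) = −0.75 ln(1 − 0.301827) = −0.75 ln(0.698173)
  = −0.75 × (-0.359288) = 0.269466 substitutions/site.

0.27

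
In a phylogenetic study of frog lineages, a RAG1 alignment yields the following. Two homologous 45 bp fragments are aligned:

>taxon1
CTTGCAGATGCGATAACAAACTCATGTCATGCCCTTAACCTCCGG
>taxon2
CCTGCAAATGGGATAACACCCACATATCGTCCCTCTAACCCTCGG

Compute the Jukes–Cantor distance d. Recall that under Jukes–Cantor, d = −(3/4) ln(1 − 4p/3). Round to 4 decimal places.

0.3648

The sequences differ at 13 of 45 sites, so p = 13/45 ≈ 0.288889.
d = −(3/4) ln(1 − 4p/3) = −0.75 ln(1 − 0.385185) = −0.75 ln(0.614815)
  = −0.75 × (-0.486434) = 0.364826 substitutions/site.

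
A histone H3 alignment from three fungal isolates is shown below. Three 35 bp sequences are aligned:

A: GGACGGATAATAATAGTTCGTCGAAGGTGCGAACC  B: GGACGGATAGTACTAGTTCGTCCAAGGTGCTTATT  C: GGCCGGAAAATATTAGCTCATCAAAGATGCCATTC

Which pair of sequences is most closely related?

A and B

A–B: 7/35 differ, p = 0.200, d = 0.233.
A–C: 10/35 differ, p = 0.286, d = 0.360.
B–C: 12/35 differ, p = 0.343, d = 0.458.
The smallest distance is between A and B.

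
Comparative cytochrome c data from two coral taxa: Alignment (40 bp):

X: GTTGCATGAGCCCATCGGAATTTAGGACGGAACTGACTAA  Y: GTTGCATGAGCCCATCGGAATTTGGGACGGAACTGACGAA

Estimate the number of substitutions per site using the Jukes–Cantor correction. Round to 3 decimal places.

0.052

The sequences differ at 2 of 40 sites (24, 38), so p = 2/40 = 0.05.
d = −(3/4) ln(1 − 4p/3) = −0.75 ln(1 − 0.066667) = −0.75 ln(0.933333)
  = −0.75 × (-0.068993) = 0.051745 substitutions/site.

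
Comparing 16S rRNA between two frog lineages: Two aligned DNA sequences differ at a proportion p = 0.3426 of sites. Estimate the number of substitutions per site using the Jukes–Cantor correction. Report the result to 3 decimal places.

0.458

d = −(3/4) ln(1 − 4p/3) = −0.75 ln(1 − 0.4568) = −0.75 ln(0.5432)
  = −0.75 × (-0.610278) = 0.457709 substitutions/site.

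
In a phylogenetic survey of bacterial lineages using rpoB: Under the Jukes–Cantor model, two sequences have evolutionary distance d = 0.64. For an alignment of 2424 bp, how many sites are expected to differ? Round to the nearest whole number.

Invert JC69: p = (3/4)(1 − e^(−4d/3)) = 0.75 × (1 − e^(-0.853333)) = 0.75 × (1 − 0.425993) = 0.430505.
Expected differing sites = pL ≈ 0.430505 × 2424 = 1043.54412 ≈ 1044.

1044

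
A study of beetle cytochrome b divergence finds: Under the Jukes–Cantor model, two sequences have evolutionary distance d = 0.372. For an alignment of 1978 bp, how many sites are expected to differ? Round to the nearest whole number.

Invert JC69: p = (3/4)(1 − e^(−4d/3)) = 0.75 × (1 − e^(-0.496)) = 0.75 × (1 − 0.608962) = 0.293279.
Expected differing sites = pL ≈ 0.293279 × 1978 = 580.105862 ≈ 580.

580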